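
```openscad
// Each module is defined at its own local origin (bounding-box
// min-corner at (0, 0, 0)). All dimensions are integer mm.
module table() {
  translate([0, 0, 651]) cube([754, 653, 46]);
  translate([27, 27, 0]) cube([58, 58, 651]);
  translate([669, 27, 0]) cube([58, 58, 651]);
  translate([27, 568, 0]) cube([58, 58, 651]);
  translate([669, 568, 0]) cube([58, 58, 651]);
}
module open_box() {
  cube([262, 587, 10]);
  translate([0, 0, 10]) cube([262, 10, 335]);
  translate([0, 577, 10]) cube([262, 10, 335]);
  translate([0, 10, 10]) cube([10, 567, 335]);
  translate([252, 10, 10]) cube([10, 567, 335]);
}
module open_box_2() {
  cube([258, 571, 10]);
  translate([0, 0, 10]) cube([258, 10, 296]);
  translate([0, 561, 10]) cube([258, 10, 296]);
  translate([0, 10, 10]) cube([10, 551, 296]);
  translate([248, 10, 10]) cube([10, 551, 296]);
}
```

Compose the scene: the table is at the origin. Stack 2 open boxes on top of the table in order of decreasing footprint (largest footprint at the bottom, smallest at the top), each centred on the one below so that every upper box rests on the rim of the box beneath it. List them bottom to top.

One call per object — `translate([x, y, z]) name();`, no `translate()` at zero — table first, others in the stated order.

table();
translate([246, 33, 697]) open_box();
translate([248, 41, 1042]) open_box_2();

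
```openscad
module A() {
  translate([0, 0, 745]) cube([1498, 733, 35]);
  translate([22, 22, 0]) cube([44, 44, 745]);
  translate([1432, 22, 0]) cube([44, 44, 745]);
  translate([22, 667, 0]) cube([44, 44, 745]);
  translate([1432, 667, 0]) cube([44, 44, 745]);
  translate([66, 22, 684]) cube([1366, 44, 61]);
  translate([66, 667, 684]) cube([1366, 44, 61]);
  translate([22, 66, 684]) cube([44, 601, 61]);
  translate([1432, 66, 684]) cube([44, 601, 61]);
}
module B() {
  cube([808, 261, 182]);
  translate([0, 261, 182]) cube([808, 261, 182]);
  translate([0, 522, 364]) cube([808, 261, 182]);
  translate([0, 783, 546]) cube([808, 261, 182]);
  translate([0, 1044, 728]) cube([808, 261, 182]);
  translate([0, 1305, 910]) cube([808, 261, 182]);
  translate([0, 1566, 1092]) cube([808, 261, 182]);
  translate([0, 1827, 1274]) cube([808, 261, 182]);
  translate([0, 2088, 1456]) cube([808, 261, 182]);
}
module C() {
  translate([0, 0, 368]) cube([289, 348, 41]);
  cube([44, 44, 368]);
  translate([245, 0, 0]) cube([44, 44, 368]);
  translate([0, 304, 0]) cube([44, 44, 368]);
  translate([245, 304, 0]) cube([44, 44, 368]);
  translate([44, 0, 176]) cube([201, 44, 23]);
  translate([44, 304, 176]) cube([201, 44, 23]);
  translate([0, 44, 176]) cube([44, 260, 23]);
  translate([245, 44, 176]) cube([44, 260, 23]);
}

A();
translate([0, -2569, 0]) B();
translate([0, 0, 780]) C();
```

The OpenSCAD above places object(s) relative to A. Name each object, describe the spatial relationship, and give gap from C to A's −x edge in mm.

A is a table. B is a staircase. C is a stool. The staircase is on the floor beside the table on its −y side. The stool is on top of the table. The gap from the stool to the table's −x edge is 0 mm.

The stool's min-x is at 0; the table's min-x is 0; gap = 0 mm.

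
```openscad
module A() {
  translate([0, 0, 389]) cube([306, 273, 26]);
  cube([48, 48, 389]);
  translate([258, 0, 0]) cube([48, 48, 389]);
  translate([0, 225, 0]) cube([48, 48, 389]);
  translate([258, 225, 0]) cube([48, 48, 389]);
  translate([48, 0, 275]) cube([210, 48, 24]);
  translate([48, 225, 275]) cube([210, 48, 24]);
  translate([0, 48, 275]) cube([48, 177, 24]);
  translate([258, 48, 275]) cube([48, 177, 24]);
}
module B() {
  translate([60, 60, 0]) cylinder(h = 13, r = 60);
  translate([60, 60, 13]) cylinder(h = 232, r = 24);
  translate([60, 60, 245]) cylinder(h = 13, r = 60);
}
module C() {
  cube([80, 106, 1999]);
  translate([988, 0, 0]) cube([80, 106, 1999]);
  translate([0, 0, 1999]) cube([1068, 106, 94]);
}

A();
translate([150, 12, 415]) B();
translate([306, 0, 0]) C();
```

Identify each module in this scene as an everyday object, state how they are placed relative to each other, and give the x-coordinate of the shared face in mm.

The stool's +x face and the door frame's −x face are both at x = 306 mm.

A is a stool. B is a spool. C is a door frame. The spool is on top of the stool. The door frame is against the stool's +x side, with their −y faces flush. The x-coordinate of the shared face is 306 mm.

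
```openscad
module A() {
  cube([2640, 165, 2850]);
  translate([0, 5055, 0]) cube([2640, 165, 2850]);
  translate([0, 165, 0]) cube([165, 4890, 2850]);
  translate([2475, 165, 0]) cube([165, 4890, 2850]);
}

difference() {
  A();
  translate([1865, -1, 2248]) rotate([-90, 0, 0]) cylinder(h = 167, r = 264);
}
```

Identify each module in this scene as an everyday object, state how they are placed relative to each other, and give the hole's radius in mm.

The subtracted cylinder has r = 264 mm.

A is a house frame. The house frame has a circular hole through its front wall. The hole's radius is 264 mm.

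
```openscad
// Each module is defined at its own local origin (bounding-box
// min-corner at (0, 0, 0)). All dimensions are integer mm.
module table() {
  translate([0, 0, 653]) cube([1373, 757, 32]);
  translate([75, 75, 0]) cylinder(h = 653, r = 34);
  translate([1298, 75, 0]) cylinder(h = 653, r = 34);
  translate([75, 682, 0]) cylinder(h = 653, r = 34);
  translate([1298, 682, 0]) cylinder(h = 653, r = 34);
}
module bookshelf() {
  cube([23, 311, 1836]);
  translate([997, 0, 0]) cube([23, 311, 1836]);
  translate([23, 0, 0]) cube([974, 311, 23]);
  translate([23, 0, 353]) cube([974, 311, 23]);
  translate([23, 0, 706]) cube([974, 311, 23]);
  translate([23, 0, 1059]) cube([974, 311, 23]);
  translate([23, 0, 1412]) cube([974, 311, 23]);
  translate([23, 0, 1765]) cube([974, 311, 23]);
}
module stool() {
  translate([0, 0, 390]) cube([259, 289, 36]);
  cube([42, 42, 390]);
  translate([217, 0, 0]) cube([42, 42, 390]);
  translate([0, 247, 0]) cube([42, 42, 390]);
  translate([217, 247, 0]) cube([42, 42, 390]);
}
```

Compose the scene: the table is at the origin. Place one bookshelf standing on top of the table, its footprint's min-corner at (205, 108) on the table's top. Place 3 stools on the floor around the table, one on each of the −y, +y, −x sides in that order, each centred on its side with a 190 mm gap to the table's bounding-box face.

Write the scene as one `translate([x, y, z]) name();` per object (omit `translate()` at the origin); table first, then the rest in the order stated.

table();
translate([205, 108, 685]) bookshelf();
translate([557, -479, 0]) stool();
translate([557, 947, 0]) stool();
translate([-449, 234, 0]) stool();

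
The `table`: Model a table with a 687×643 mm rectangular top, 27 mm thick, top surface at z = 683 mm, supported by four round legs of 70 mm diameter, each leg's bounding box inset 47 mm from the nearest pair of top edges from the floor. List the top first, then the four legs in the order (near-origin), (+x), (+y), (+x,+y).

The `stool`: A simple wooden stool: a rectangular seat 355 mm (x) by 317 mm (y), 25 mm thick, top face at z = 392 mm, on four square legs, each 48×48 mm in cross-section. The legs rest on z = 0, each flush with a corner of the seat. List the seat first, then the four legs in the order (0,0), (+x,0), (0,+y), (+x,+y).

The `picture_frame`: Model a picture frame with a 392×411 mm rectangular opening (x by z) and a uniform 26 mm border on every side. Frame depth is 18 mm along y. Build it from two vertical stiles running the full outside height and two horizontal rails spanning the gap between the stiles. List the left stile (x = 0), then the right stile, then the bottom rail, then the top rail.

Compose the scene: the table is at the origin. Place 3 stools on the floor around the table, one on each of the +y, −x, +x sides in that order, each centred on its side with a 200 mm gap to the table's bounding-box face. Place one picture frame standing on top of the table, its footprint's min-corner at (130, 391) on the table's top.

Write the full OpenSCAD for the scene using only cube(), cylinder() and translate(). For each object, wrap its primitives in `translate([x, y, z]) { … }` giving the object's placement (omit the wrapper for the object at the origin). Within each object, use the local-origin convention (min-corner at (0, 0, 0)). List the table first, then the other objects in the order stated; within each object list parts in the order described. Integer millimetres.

translate([0, 0, 656]) cube([687, 643, 27]);
translate([82, 82, 0]) cylinder(h = 656, r = 35);
translate([605, 82, 0]) cylinder(h = 656, r = 35);
translate([82, 561, 0]) cylinder(h = 656, r = 35);
translate([605, 561, 0]) cylinder(h = 656, r = 35);
translate([166, 843, 0]) {
  translate([0, 0, 367]) cube([355, 317, 25]);
  cube([48, 48, 367]);
  translate([307, 0, 0]) cube([48, 48, 367]);
  translate([0, 269, 0]) cube([48, 48, 367]);
  translate([307, 269, 0]) cube([48, 48, 367]);
}
translate([-555, 163, 0]) {
  translate([0, 0, 367]) cube([355, 317, 25]);
  cube([48, 48, 367]);
  translate([307, 0, 0]) cube([48, 48, 367]);
  translate([0, 269, 0]) cube([48, 48, 367]);
  translate([307, 269, 0]) cube([48, 48, 367]);
}
translate([887, 163, 0]) {
  translate([0, 0, 367]) cube([355, 317, 25]);
  cube([48, 48, 367]);
  translate([307, 0, 0]) cube([48, 48, 367]);
  translate([0, 269, 0]) cube([48, 48, 367]);
  translate([307, 269, 0]) cube([48, 48, 367]);
}
translate([130, 391, 683]) {
  cube([26, 18, 463]);
  translate([418, 0, 0]) cube([26, 18, 463]);
  translate([26, 0, 0]) cube([392, 18, 26]);
  translate([26, 0, 437]) cube([392, 18, 26]);
}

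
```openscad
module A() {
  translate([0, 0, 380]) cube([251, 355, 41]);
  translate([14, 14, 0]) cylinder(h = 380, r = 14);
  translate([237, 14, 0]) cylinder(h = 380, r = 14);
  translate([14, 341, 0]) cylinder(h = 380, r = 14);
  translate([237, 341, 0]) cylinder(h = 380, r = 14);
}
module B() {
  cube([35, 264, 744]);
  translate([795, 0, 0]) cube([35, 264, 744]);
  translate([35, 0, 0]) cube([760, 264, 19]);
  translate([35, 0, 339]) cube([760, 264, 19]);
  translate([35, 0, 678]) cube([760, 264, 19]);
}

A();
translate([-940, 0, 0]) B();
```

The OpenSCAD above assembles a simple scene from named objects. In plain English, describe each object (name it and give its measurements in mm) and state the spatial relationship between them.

A is a simple wooden stool: a rectangular seat 251 mm (x) by 355 mm (y), 41 mm thick, top face at z = 421 mm, on four round legs, each 28 mm in diameter. The legs rest on z = 0, each leg's axis is inset half a diameter from the nearest pair of seat edges (so the leg's bounding box is flush with the corner).

B is a bookshelf 830 mm wide overall, 264 mm deep and 744 mm tall. The two sides are 35 mm thick vertical panels. 3 horizontal shelves of 19 mm thickness span between the inner faces of the sides; the lowest shelf sits on the floor and shelves are stacked with a clear vertical gap of 320 mm between each pair.

The bookshelf is on the floor beside the stool on its −x side.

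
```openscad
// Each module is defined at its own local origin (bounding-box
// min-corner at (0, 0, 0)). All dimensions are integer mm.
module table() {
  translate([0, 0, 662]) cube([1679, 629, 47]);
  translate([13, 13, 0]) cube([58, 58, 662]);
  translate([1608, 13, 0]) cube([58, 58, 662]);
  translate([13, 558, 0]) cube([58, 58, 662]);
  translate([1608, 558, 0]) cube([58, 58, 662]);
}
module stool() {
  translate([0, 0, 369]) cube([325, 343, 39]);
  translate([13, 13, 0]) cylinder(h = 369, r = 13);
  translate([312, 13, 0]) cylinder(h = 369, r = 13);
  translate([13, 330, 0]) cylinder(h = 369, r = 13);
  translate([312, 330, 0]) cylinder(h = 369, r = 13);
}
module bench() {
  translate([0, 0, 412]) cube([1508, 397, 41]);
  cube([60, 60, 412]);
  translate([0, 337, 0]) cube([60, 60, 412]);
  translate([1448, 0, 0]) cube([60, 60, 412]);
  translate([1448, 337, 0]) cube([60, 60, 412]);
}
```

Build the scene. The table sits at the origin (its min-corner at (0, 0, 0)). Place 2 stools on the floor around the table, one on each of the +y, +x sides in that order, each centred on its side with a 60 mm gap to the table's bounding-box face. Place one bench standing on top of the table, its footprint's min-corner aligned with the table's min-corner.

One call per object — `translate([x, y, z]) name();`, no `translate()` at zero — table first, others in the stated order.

table();
translate([677, 689, 0]) stool();
translate([1739, 143, 0]) stool();
translate([0, 0, 709]) bench();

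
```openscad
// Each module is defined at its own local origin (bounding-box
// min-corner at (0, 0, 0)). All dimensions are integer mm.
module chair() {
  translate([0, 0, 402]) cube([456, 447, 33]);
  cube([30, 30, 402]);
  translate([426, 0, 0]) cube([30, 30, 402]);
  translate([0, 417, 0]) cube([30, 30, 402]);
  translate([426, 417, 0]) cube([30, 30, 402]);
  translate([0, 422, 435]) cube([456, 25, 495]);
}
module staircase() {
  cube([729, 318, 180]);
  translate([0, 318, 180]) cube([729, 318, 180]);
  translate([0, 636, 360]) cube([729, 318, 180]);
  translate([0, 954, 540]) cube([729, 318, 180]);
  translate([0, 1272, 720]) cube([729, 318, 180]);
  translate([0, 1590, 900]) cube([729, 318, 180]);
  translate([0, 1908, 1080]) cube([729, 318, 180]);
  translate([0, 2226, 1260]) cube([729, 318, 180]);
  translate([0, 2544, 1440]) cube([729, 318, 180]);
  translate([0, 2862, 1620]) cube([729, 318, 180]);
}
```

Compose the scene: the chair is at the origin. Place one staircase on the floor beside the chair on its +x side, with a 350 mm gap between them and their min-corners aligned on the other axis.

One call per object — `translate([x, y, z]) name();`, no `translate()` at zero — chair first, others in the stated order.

chair();
translate([806, 0, 0]) staircase();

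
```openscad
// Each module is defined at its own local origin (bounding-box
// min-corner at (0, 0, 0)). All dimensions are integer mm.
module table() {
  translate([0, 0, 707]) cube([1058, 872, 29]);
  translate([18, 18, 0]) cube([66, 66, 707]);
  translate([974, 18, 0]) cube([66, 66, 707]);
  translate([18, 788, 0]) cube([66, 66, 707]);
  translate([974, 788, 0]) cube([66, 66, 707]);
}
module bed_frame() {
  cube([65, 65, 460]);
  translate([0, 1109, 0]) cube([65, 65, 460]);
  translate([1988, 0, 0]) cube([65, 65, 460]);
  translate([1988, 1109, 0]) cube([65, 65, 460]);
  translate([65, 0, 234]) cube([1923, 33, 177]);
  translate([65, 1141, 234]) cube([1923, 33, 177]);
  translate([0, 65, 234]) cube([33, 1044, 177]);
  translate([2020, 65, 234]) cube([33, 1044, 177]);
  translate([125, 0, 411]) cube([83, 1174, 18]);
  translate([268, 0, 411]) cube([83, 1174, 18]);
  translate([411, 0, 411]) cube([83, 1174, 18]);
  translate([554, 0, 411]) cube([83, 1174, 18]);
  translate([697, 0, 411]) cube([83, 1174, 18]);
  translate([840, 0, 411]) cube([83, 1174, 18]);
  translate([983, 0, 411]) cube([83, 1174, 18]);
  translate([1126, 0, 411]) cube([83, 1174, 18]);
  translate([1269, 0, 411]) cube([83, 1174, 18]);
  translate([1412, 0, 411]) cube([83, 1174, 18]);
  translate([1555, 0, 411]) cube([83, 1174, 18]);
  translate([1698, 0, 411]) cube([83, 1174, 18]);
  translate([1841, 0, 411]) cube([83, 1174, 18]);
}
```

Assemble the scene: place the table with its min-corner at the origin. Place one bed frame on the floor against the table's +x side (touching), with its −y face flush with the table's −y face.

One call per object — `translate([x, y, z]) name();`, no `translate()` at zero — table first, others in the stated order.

table();
translate([1058, 0, 0]) bed_frame();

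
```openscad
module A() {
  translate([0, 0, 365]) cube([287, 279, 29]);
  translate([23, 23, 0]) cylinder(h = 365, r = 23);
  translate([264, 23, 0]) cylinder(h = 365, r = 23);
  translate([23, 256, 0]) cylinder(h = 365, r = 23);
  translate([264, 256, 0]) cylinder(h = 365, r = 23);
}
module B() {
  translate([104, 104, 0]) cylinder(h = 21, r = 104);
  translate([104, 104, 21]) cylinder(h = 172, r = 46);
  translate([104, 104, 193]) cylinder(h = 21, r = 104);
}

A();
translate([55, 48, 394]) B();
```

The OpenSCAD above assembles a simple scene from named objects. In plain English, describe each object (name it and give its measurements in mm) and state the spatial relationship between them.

A is a simple wooden stool: a rectangular seat 287 mm (x) by 279 mm (y), 29 mm thick, top face at z = 394 mm, on four round legs, each 46 mm in diameter. The legs rest on z = 0, each leg's axis is inset half a diameter from the nearest pair of seat edges (so the leg's bounding box is flush with the corner).

B is a spool: two coaxial disc flanges of radius 104 mm and thickness 21 mm, joined by a core cylinder of radius 46 mm and height 172 mm. The lower flange rests on z = 0 and the three cylinders share a vertical axis.

The spool is on top of the stool.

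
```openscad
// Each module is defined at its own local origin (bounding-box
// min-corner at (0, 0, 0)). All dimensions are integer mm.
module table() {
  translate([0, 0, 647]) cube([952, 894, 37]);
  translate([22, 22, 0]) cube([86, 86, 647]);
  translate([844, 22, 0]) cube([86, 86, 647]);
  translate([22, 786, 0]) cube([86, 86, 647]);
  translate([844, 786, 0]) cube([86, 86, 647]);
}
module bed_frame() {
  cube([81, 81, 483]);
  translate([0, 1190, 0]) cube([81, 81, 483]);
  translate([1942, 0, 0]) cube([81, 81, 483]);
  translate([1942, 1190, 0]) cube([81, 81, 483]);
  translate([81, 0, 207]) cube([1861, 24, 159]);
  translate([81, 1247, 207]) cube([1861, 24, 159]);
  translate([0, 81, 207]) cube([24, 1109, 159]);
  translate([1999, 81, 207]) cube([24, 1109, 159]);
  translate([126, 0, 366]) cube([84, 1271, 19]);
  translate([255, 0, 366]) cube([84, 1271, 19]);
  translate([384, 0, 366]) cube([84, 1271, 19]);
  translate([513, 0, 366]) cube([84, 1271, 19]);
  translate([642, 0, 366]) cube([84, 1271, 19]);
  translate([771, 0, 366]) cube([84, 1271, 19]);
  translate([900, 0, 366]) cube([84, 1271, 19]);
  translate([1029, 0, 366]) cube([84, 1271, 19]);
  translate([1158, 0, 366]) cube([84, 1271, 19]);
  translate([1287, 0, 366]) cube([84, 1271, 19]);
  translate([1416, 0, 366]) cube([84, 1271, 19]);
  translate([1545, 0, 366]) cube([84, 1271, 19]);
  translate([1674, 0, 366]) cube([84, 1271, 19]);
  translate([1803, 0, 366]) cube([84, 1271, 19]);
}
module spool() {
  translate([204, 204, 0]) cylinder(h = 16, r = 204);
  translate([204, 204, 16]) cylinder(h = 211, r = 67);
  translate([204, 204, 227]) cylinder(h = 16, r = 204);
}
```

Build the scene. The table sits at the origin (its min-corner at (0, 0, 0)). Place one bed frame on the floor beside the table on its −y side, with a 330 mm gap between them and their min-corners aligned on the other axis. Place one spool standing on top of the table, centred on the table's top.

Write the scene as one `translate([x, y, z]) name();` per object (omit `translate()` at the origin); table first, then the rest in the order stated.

table();
translate([0, -1601, 0]) bed_frame();
translate([272, 243, 684]) spool();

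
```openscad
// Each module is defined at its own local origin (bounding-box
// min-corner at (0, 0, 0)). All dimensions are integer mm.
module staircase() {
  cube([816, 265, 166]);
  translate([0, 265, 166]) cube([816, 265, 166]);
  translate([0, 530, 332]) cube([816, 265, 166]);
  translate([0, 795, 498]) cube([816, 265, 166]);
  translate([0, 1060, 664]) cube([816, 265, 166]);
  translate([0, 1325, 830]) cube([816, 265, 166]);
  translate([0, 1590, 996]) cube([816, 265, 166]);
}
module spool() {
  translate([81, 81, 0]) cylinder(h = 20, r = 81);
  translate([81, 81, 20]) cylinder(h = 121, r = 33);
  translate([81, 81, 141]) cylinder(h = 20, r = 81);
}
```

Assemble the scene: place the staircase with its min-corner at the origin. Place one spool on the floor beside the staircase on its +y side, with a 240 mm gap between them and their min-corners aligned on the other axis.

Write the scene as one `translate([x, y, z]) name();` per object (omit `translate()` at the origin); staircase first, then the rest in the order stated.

staircase();
translate([0, 2095, 0]) spool();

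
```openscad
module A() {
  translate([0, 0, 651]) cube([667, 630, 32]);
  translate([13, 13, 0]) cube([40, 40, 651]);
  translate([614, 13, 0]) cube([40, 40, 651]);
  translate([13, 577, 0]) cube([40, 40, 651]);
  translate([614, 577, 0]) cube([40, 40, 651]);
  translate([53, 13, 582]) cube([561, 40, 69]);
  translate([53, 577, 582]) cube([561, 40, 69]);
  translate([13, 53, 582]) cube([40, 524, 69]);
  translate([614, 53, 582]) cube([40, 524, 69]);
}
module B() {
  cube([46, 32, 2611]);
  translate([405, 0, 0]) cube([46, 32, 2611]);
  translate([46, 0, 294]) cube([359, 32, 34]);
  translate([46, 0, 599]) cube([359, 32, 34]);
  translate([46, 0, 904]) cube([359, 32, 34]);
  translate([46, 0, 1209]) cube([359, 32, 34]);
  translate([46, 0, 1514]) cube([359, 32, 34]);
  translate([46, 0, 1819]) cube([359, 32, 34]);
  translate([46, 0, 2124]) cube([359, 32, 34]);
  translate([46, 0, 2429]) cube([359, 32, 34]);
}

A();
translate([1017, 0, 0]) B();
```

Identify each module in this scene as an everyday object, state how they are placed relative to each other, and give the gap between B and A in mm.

The ladder's nearest face is 350 mm from the table's +x face.

A is a table. B is a ladder. The ladder is on the floor beside the table on its +x side. The gap between the ladder and the table is 350 mm.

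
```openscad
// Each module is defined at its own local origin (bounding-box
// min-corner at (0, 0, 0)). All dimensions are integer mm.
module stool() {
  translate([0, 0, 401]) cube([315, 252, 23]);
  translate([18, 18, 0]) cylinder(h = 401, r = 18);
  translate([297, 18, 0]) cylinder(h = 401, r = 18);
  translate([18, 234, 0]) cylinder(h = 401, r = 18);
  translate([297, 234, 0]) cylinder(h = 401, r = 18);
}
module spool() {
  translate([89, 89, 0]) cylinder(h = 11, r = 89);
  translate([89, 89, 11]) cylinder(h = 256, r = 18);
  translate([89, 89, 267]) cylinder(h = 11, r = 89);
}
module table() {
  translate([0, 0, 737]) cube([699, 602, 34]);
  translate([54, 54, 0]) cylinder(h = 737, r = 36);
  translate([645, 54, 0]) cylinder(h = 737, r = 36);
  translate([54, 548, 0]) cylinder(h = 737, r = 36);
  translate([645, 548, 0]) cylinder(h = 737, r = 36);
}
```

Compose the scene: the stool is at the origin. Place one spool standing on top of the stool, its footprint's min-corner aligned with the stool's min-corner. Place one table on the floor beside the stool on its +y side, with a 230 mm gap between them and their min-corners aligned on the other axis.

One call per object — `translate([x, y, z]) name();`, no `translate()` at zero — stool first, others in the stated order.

stool();
translate([0, 0, 424]) spool();
translate([0, 482, 0]) table();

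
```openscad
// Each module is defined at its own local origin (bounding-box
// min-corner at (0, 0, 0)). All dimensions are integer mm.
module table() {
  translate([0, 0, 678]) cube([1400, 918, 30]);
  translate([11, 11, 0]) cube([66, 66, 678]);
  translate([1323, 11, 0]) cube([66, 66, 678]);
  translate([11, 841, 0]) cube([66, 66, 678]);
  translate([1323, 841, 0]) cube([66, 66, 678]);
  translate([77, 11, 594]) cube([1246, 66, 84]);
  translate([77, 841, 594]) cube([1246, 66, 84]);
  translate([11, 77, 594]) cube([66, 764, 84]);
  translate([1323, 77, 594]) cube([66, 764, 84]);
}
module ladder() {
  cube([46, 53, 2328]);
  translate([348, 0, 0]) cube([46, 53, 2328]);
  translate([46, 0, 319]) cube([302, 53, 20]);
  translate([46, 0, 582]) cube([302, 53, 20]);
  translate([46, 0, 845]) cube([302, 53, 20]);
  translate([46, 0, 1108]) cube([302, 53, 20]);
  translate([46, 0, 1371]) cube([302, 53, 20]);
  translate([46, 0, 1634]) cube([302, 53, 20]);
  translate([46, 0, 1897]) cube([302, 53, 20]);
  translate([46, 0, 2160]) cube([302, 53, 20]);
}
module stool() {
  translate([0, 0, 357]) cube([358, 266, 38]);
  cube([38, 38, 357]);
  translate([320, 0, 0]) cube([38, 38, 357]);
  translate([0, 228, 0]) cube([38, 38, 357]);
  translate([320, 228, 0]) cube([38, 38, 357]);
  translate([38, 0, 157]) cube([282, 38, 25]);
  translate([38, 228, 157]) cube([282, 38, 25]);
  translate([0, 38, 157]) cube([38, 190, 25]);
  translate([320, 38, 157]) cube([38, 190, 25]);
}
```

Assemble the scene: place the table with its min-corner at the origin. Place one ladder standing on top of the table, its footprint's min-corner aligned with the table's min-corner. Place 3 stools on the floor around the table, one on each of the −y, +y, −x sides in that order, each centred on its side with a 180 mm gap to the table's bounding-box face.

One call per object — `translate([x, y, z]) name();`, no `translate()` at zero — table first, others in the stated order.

table();
translate([0, 0, 708]) ladder();
translate([521, -446, 0]) stool();
translate([521, 1098, 0]) stool();
translate([-538, 326, 0]) stool();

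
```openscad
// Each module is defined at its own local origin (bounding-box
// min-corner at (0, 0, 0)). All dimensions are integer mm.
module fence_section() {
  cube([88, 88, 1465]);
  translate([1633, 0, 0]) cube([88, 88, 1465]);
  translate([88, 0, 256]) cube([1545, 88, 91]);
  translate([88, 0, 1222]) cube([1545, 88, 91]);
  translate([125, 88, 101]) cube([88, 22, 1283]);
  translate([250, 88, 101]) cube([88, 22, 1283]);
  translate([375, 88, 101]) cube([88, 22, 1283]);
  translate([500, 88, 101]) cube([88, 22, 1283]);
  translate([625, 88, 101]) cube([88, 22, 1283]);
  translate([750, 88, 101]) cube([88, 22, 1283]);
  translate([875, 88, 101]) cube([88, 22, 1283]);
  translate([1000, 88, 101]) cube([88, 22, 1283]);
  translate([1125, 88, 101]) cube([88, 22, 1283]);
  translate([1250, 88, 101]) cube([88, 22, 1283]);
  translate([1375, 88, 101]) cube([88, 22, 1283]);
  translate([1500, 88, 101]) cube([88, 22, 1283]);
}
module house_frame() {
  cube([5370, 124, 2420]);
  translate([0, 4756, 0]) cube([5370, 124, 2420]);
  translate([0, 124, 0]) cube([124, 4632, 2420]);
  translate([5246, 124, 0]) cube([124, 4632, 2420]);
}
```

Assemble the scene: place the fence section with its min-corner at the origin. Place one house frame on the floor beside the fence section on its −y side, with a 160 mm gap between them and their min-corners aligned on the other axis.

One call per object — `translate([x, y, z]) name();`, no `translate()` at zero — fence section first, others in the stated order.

fence_section();
translate([0, -5040, 0]) house_frame();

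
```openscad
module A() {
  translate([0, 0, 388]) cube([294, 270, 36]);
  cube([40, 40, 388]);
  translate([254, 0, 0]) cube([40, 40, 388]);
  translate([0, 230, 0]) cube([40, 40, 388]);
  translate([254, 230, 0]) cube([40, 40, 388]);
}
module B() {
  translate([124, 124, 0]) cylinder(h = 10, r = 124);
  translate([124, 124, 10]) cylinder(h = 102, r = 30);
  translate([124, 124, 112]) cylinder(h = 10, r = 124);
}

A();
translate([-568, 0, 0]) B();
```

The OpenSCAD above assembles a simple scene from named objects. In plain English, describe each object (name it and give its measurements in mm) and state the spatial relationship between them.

A is a four-legged stool. The seat is a 294×270×36 mm slab whose top surface is at z = 424 mm; four square legs, each 40×40 mm in cross-section, run from the floor (z = 0) to the underside of the seat, each flush with a corner of the seat.

B is a spool: two coaxial disc flanges of radius 124 mm and thickness 10 mm, joined by a core cylinder of radius 30 mm and height 102 mm. The lower flange rests on z = 0 and the three cylinders share a vertical axis.

The spool is on the floor beside the stool on its −x side.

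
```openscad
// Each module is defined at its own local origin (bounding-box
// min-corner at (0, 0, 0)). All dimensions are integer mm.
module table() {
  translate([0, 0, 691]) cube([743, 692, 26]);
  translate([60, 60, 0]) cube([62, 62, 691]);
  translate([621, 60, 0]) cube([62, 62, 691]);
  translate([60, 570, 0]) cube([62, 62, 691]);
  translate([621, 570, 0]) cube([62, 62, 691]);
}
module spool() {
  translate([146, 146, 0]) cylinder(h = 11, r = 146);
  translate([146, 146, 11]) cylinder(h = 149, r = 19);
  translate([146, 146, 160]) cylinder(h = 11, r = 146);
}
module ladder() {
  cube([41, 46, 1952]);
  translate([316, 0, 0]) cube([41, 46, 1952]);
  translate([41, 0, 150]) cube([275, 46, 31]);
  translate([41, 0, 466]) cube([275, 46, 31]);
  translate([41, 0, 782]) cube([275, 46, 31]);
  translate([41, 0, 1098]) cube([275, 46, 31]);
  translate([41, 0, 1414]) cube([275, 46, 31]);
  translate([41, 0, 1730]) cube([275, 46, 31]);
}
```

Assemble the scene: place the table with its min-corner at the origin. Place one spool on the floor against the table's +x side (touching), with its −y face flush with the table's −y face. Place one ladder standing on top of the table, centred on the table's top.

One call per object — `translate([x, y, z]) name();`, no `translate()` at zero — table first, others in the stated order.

table();
translate([743, 0, 0]) spool();
translate([193, 323, 717]) ladder();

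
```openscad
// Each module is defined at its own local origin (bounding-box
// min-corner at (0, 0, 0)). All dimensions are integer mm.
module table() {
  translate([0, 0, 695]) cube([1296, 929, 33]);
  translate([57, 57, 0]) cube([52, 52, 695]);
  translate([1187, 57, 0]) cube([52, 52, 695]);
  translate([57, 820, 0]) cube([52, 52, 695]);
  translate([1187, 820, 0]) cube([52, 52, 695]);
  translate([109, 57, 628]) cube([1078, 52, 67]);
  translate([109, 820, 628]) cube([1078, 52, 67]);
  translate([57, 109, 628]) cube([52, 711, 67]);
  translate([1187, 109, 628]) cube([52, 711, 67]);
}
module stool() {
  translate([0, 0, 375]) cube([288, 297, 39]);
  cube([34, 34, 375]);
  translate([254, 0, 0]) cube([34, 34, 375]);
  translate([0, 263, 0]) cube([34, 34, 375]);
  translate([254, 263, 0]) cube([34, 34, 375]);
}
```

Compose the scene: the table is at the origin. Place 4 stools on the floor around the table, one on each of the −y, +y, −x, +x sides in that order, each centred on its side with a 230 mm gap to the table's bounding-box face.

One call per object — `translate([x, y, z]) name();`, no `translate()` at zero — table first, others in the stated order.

table();
translate([504, -527, 0]) stool();
translate([504, 1159, 0]) stool();
translate([-518, 316, 0]) stool();
translate([1526, 316, 0]) stool();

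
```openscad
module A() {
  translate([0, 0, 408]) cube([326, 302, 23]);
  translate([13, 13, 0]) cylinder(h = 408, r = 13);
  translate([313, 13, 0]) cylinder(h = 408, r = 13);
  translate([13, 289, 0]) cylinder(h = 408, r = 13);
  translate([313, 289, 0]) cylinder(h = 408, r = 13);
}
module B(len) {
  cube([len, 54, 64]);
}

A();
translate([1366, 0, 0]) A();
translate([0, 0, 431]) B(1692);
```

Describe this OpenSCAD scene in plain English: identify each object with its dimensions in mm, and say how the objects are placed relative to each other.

A is a simple wooden stool: a rectangular seat 326 mm (x) by 302 mm (y), 23 mm thick, top face at z = 431 mm, on four round legs, each 26 mm in diameter. The legs rest on z = 0, each leg's axis is inset half a diameter from the nearest pair of seat edges (so the leg's bounding box is flush with the corner).

B is a rectangular beam 1692 mm long (x), 54 mm deep (y), 64 mm thick (z).

The beam spans the tops of two stools placed 1040 mm apart, resting at z = 431 mm.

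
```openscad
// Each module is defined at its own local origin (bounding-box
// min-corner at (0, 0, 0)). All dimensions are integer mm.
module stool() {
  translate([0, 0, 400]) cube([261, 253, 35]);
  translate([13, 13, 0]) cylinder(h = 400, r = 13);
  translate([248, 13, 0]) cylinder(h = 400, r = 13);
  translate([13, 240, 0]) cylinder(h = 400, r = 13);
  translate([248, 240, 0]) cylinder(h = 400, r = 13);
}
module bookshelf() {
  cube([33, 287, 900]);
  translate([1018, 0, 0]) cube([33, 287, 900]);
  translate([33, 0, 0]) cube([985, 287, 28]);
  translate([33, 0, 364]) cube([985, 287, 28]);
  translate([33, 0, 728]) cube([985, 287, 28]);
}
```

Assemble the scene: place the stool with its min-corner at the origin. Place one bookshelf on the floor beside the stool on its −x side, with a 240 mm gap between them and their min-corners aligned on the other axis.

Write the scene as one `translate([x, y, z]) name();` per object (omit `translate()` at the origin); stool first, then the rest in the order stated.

stool();
translate([-1291, 0, 0]) bookshelf();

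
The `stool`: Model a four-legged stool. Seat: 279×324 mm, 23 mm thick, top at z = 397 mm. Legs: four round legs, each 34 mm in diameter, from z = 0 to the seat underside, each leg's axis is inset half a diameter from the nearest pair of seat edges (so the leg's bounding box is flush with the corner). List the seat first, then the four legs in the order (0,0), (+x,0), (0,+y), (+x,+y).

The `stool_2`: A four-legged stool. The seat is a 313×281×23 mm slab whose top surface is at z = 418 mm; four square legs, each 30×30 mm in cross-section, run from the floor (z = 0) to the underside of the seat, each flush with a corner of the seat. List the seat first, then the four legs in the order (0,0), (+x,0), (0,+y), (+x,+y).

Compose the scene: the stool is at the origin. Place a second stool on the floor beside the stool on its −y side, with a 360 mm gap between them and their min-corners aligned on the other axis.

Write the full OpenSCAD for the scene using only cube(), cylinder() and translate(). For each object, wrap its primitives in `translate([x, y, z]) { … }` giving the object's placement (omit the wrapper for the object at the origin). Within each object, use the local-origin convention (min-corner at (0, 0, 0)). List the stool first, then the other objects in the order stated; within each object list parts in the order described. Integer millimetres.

translate([0, 0, 374]) cube([279, 324, 23]);
translate([17, 17, 0]) cylinder(h = 374, r = 17);
translate([262, 17, 0]) cylinder(h = 374, r = 17);
translate([17, 307, 0]) cylinder(h = 374, r = 17);
translate([262, 307, 0]) cylinder(h = 374, r = 17);
translate([0, -641, 0]) {
  translate([0, 0, 395]) cube([313, 281, 23]);
  cube([30, 30, 395]);
  translate([283, 0, 0]) cube([30, 30, 395]);
  translate([0, 251, 0]) cube([30, 30, 395]);
  translate([283, 251, 0]) cube([30, 30, 395]);
}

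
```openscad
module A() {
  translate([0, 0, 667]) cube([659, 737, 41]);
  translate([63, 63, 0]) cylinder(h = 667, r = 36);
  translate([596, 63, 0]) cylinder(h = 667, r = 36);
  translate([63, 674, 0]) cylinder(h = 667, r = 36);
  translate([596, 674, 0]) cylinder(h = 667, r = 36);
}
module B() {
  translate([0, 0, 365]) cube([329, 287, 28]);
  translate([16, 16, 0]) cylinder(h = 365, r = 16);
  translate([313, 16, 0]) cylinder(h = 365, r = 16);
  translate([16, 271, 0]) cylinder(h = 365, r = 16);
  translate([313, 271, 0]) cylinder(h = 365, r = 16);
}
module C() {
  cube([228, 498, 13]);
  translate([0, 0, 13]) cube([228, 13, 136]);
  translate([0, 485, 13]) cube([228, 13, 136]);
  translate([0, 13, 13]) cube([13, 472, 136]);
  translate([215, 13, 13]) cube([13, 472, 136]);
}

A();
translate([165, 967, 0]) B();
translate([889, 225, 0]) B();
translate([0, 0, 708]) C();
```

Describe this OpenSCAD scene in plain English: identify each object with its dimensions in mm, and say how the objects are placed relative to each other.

A is a table with a 659×737 mm rectangular top, 41 mm thick, top surface at z = 708 mm, supported by four round legs of 72 mm diameter, each leg's bounding box inset 27 mm from the nearest pair of top edges, running from the floor.

B is a four-legged stool. The seat is a 329×287×28 mm slab whose top surface is at z = 393 mm; four round legs, each 32 mm in diameter, run from the floor (z = 0) to the underside of the seat, each leg's axis is inset half a diameter from the nearest pair of seat edges (so the leg's bounding box is flush with the corner).

C is an open-topped rectangular box: outside dimensions 228×498×149 mm, with a uniform wall and base thickness of 13 mm. The base is a full 228×498 slab on the floor; four walls sit on top of the base. The front and back walls (the −y and +y sides) span the full width; the two side walls fit between them.

Two stools sit around the table at the +y, +x sides. The open box is on top of the table.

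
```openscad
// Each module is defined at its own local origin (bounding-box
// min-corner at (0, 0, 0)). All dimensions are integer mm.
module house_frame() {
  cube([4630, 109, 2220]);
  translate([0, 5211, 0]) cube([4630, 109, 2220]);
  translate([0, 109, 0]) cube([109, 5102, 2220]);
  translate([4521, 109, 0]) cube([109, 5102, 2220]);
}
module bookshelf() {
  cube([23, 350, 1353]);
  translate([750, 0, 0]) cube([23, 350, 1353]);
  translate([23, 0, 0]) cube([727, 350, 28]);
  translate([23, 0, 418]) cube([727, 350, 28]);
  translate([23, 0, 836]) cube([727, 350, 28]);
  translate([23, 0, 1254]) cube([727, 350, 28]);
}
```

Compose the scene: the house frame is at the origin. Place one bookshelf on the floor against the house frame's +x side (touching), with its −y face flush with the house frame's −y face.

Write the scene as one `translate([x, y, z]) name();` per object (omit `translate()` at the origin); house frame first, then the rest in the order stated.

house_frame();
translate([4630, 0, 0]) bookshelf();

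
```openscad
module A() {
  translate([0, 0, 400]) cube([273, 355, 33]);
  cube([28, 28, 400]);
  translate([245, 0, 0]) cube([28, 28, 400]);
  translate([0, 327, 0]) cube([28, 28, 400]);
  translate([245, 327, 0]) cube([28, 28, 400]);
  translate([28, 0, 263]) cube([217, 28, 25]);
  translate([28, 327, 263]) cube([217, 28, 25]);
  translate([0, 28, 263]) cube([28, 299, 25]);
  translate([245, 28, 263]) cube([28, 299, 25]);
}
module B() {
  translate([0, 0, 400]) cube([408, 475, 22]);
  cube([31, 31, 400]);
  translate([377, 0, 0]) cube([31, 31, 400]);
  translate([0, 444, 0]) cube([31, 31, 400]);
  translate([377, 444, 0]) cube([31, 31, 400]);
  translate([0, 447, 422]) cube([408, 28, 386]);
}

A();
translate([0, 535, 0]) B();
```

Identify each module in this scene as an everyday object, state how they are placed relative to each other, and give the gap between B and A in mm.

The chair's nearest face is 180 mm from the stool's +y face.

A is a stool. B is a chair. The chair is on the floor beside the stool on its +y side. The gap between the chair and the stool is 180 mm.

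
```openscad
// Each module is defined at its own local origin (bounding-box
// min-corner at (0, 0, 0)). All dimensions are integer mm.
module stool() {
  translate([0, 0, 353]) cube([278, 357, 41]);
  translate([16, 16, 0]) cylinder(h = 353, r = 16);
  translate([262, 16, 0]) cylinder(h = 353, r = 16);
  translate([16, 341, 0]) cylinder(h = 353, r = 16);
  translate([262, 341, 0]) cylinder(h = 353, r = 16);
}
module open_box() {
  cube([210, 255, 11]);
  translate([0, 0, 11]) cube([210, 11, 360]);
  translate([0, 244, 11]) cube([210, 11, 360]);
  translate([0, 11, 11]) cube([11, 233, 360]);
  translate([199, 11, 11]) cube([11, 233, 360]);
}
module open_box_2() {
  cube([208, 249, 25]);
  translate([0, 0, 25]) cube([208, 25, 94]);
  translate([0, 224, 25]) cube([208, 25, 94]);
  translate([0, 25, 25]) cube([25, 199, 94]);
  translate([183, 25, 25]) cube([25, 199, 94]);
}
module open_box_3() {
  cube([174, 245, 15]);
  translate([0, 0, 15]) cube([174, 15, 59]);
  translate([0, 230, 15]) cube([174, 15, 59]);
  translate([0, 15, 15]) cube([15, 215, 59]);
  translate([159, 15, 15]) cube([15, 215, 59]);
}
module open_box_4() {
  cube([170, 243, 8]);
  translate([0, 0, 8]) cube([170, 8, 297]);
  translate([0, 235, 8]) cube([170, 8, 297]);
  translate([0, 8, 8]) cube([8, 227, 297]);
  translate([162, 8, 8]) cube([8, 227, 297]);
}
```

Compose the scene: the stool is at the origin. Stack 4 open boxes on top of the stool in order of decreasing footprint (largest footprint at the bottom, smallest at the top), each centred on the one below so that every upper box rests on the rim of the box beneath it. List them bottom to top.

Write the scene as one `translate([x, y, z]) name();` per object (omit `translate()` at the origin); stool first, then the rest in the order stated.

stool();
translate([34, 51, 394]) open_box();
translate([35, 54, 765]) open_box_2();
translate([52, 56, 884]) open_box_3();
translate([54, 57, 958]) open_box_4();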